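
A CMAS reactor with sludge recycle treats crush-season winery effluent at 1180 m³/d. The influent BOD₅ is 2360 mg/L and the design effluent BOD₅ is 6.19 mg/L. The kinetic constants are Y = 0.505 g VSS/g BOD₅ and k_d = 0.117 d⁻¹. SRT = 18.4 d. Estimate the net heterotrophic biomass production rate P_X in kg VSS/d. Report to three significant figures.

P_X ≈ 445 kg VSS/d

Correct the yield for decay: Y_obs = Y/(1 + k_d θ_c) = 0.505 / (1 + 0.117 × 18.4) = 0.505 / 3.153 = 0.1602.
Mass of BOD₅ removed per day: Q(S₀ − S) = 1180 × 2354 g/m³ = 2777 kg/d.
So the net sludge growth is P_X = 0.1602 × 2777 = 444.9 kg VSS/d.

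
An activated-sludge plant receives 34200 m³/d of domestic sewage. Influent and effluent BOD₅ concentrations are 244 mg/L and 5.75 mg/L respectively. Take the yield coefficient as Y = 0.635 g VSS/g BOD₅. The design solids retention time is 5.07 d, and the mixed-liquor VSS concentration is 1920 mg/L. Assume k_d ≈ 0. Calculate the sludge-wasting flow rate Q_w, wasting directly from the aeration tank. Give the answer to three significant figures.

Biomass mass balance (decay neglected): V·X = Y·Q·(S₀ − S)·θ_c, so V = 0.635 × 34200 × (244 − 5.75) × 5.07 / 1920 = 13663 m³.
With mixed-liquor wasting, θ_c = V/Q_w, so Q_w = V/θ_c = 13663/5.07 = 2695 m³/d.

Q_w ≈ 2690 m³/d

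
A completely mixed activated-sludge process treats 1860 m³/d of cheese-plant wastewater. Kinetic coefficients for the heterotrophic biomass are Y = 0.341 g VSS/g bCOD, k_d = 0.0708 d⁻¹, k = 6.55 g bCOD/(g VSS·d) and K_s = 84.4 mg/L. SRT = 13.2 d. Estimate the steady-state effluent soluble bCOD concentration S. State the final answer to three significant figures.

From the Monod/SRT balance for a CMAS, S = K_s·(1+k_d θ_c)/[θ_c·(Y k − k_d) − 1] = 84.4 × (1 + 0.0708 × 13.2) / [13.2 × (0.341 × 6.55 − 0.0708) − 1] = 163.3 / 27.55 = 5.927 mg/L.

S ≈ 5.93 mg/L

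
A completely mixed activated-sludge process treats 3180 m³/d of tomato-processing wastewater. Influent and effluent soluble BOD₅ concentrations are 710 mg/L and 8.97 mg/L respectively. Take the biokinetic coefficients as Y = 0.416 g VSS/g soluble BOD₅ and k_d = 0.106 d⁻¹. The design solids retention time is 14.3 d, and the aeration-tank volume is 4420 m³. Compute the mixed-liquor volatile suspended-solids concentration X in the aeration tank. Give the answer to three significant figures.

From V·X·(1 + k_d·θ_c) = Y·Q·(S₀ − S)·θ_c: X = 0.416 × 3180 × (710 − 8.97) × 14.3 / [4420 × (1 + 0.106 × 14.3)] = 1193 mg/L.

X ≈ 1190 mg/L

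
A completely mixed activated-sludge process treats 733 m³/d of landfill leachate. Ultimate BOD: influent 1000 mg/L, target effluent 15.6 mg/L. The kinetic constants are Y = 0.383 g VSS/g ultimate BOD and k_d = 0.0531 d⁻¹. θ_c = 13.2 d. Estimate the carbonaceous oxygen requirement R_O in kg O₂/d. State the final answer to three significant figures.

The observed yield is Y_obs = Y/(1 + k_d·θ_c) = 0.383 / (1 + 0.0531 × 13.2) = 0.383 / 1.701 = 0.2252 g VSS per g ultimate BOD removed.
Q·(S₀ − S) = 733 × (1000 − 15.6) × 10⁻³ = 721.6 kg/d removed.
Biomass synthesised: P_X = Y_obs × 721.6 = 162.5 kg VSS/d.
Carbonaceous O₂ demand = substrate oxidised − cell-mass equivalent = 721.6 − 1.42 × 162.5 = 490.8 kg O₂/d.

R_O ≈ 491 kg O₂/d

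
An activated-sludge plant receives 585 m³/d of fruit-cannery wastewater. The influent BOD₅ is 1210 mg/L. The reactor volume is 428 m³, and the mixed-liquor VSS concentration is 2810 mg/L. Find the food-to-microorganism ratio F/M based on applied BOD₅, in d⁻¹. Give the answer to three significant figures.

F/M ≈ 0.589 d⁻¹

F/M = Q·S₀ / (V·X) = 585 × 1210 / (428.0 × 2810) = 0.5886 g BOD₅·(g VSS·d)⁻¹.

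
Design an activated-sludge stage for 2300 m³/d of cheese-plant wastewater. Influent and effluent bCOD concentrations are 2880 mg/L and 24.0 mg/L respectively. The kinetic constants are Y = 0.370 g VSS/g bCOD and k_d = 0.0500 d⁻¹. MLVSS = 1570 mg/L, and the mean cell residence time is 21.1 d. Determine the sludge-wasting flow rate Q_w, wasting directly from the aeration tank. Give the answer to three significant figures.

Steady-state biomass mass balance: V·X·(1 + k_d·θ_c) = Y·Q·(S₀ − S)·θ_c, so V = 0.370 × 2300 × (2880 − 24.0) × 21.1 / [1570 × (1 + 0.0500 × 21.1)] = 5.13×10^7 / 3226 = 15895 m³.
With mixed-liquor wasting, θ_c = V/Q_w, so Q_w = V/θ_c = 15895/21.1 = 753.3 m³/d.

Q_w ≈ 753 m³/d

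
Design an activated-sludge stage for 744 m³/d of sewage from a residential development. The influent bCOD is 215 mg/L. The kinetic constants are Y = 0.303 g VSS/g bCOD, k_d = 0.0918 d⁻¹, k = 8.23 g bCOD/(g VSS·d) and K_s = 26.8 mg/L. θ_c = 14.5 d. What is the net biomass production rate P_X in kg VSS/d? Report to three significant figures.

P_X ≈ 20.6 kg VSS/d

Effluent substrate depends only on kinetics and SRT: S = K_s(1 + k_d θ_c) / [θ_c(Yk − k_d) − 1] = 26.8 × (1 + 0.0918 × 14.5) / [14.5 × (0.303 × 8.23 − 0.0918) − 1] = 62.47 / 33.83 = 1.847 mg/L.
Correct the yield for decay: Y_obs = Y/(1 + k_d θ_c) = 0.303 / (1 + 0.0918 × 14.5) = 0.303 / 2.331 = 0.1300.
Q·(S₀ − S) = 744 × (215 − 1.85) × 10⁻³ = 158.6 kg/d removed.
Net biomass production P_X = Y_obs × Q·(S₀ − S) = 0.1300 × 158.6 = 20.61 kg VSS/d.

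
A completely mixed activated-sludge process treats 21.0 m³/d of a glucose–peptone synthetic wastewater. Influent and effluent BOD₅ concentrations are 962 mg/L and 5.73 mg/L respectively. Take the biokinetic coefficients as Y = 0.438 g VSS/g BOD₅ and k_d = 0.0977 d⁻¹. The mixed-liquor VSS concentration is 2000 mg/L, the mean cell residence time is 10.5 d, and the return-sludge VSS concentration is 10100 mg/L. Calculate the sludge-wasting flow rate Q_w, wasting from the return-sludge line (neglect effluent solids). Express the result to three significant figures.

Q_w ≈ 0.430 m³/d

From the SRT design equation V = Y Q (S₀−S) θ_c / [X (1 + k_d θ_c)] = 0.438 × 21.0 × (962 − 5.73) × 10.5 / [2000 × (1 + 0.0977 × 10.5)] = 9.24×10^4 / 4052 = 22.79 m³.
Q_w = (V·X)/(θ_c X_r) = 22.79 × 2000 / (10.5 × 10100) = 0.4299 m³/d.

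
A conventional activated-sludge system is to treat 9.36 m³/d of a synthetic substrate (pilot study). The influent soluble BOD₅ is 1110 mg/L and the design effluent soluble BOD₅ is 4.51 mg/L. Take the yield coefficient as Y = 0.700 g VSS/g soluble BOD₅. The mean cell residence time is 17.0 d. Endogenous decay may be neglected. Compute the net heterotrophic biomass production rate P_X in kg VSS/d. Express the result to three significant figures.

P_X ≈ 7.24 kg VSS/d

With endogenous decay neglected, the observed yield equals the true yield: Y_obs = Y = 0.700 g VSS/g soluble BOD₅.
Q·(S₀ − S) = 9.36 × (1110 − 4.51) × 10⁻³ = 10.35 kg/d removed.
P_X = Y_obs · Q(S₀ − S) = 0.7000 × 10.35 = 7.243 kg VSS/d.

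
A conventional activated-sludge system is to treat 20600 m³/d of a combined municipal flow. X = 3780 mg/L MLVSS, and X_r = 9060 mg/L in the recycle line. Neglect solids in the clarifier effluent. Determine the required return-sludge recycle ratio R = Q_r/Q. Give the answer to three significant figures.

R = Q_r/Q = X/(X_r − X) = 3780 / (9060 − 3780) = 0.7159.

R ≈ 0.716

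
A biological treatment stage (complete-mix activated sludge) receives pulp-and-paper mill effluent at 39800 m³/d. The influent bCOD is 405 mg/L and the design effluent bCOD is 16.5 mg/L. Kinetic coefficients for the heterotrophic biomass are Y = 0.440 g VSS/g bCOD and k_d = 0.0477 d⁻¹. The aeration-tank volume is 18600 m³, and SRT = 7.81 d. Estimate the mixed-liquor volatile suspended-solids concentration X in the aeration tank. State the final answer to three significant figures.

X ≈ 2080 mg/L

From V·X·(1 + k_d·θ_c) = Y·Q·(S₀ − S)·θ_c: X = 0.440 × 39800 × (405 − 16.5) × 7.81 / [18600 × (1 + 0.0477 × 7.81)] = 2081 mg/L.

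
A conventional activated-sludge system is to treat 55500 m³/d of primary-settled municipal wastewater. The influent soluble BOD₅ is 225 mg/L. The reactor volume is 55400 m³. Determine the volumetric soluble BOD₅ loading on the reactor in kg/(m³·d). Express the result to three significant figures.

Applied soluble BOD₅ load per unit volume = Q·S₀/V = (55500 × 225/1000)/55400 = 0.2254 kg soluble BOD₅·m⁻³·d⁻¹.

L_v ≈ 0.225 kg soluble BOD₅/(m³·d)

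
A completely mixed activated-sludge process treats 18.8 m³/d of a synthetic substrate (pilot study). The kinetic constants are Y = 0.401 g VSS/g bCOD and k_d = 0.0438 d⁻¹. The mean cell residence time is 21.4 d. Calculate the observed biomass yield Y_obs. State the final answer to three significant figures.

Correct the yield for decay: Y_obs = Y/(1 + k_d θ_c) = 0.401 / (1 + 0.0438 × 21.4) = 0.401 / 1.937 = 0.2070.

Y_obs ≈ 0.207 g VSS/g bCOD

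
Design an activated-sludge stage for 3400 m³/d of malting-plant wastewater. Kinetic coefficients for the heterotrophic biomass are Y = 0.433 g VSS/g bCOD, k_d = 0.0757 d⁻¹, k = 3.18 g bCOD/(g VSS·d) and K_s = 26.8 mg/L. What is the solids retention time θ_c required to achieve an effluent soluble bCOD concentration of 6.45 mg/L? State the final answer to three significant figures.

θ_c ≈ 5.22 d

At the target effluent, Y k S/(K_s+S) = 0.433×3.18×6.45/33.25 = 0.2671 d⁻¹.
θ_c = 1/(μ − k_d) = 1/(0.2671 − 0.0757) = 1/0.1914 = 5.225 d.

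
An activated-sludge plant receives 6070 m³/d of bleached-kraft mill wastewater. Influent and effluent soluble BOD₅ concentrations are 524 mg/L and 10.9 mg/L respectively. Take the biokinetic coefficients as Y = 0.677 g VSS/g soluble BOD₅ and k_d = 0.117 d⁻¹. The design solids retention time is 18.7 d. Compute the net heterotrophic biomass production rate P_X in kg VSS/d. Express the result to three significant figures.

Correct the yield for decay: Y_obs = Y/(1 + k_d θ_c) = 0.677 / (1 + 0.117 × 18.7) = 0.677 / 3.188 = 0.2124.
Q·(S₀ − S) = 6070 × (524 − 10.9) × 10⁻³ = 3115 kg/d removed.
So the net sludge growth is P_X = 0.2124 × 3115 = 661.4 kg VSS/d.

P_X ≈ 661 kg VSS/d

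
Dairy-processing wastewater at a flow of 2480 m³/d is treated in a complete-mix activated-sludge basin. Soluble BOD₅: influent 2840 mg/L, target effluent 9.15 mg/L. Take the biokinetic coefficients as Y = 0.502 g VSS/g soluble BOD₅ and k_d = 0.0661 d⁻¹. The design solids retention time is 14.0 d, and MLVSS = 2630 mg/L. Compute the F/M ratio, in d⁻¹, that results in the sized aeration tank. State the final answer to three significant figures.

F/M ≈ 0.275 d⁻¹

Rearranging the biomass balance for a CMAS with decay, V = Y·Q·ΔS·θ_c / [X·(1+k_d θ_c)] = 0.502 × 2480 × (2840 − 9.15) × 14.0 / [2630 × (1 + 0.0661 × 14.0)] = 4.93×10^7 / 5064 = 9744 m³.
F/M = Q·S₀ / (V·X) = 2480 × 2840 / (9744 × 2630) = 0.2748 g soluble BOD₅·(g VSS·d)⁻¹.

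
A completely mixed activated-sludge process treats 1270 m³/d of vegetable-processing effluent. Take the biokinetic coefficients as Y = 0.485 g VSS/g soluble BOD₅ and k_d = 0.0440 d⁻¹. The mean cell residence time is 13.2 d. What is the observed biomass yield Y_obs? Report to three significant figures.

Y_obs = Y / (1 + k_d θ_c) = 0.485 / (1 + 0.0440 × 13.2) = 0.485 / 1.581 = 0.3068.

Y_obs ≈ 0.307 g VSS/g soluble BOD₅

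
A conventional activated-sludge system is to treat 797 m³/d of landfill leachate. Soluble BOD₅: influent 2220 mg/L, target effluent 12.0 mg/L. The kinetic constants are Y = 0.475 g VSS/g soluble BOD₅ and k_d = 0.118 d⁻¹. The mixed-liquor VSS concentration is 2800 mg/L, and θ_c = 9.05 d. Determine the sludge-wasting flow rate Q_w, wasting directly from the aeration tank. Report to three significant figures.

Q_w ≈ 144 m³/d

Rearranging the biomass balance for a CMAS with decay, V = Y·Q·ΔS·θ_c / [X·(1+k_d θ_c)] = 0.475 × 797 × (2220 − 12.0) × 9.05 / [2800 × (1 + 0.118 × 9.05)] = 7.56×10^6 / 5790 = 1307 m³.
Wasting from the aeration tank: Q_w = V / θ_c = 1307 / 9.05 = 144.4 m³/d.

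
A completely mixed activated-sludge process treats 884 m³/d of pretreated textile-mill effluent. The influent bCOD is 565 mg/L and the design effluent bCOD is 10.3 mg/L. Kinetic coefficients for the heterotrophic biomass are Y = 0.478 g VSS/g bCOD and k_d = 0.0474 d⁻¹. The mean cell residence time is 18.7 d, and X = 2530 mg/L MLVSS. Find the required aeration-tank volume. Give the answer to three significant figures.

Steady-state biomass mass balance: V·X·(1 + k_d·θ_c) = Y·Q·(S₀ − S)·θ_c, so V = 0.478 × 884 × (565 − 10.3) × 18.7 / [2530 × (1 + 0.0474 × 18.7)] = 4.38×10^6 / 4773 = 918.4 m³.

V ≈ 918 m³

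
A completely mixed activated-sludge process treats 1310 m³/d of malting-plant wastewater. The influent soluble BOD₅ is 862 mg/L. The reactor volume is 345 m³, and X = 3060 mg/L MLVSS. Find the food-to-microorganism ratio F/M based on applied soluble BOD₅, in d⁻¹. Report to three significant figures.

F/M ≈ 1.07 d⁻¹

Food-to-microorganism ratio F/M = Q S₀ / (V X) = 1310 × 862 / (345.0 × 3060) = 1.070 d⁻¹.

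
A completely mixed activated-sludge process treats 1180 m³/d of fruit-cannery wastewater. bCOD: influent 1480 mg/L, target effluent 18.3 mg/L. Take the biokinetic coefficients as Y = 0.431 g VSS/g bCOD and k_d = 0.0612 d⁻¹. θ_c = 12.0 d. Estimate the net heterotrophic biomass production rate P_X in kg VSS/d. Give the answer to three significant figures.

P_X ≈ 429 kg VSS/d

Correct the yield for decay: Y_obs = Y/(1 + k_d θ_c) = 0.431 / (1 + 0.0612 × 12.0) = 0.431 / 1.734 = 0.2485.
ΔS = 1480 − 18.3 = 1462 mg/L, so the substrate removal rate is 1180 × 1462/1000 = 1725 kg bCOD/d.
P_X = Y_obs · Q(S₀ − S) = 0.2485 × 1725 = 428.6 kg VSS/d.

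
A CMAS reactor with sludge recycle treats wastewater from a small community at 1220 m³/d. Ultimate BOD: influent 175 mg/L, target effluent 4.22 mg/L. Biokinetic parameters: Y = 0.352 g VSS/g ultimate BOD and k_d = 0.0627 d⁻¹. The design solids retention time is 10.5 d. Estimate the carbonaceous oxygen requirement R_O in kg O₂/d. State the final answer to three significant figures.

The observed yield is Y_obs = Y/(1 + k_d·θ_c) = 0.352 / (1 + 0.0627 × 10.5) = 0.352 / 1.658 = 0.2123 g VSS per g ultimate BOD removed.
Q·(S₀ − S) = 1220 × (175 − 4.22) × 10⁻³ = 208.4 kg/d removed.
Biomass synthesised: P_X = Y_obs × 208.4 = 44.22 kg VSS/d.
R_O = Q·ΔS − 1.42 P_X = 208.4 − 62.80 = 145.6 kg O₂/d.

R_O ≈ 146 kg O₂/d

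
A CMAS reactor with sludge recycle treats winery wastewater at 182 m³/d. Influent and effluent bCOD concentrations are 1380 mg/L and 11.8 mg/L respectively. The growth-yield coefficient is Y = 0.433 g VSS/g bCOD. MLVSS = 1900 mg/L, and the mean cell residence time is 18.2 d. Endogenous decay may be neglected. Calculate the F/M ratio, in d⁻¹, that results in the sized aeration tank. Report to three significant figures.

With k_d = 0 the design equation reduces to V = Y Q (S₀−S) θ_c / X = 0.433 × 182 × (1380 − 11.8) × 18.2 / 1900 = 1033 m³.
F/M = applied load / biomass = Q·S₀/(V·X) = 182 × 1380 / (1033 × 1900) = 0.1280 d⁻¹.

F/M ≈ 0.128 d⁻¹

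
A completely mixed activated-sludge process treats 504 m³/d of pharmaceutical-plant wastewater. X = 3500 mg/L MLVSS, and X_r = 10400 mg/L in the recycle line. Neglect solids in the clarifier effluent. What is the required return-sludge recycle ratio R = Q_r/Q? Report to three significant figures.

R ≈ 0.507

R = Q_r/Q = X/(X_r − X) = 3500 / (10400 − 3500) = 0.5072.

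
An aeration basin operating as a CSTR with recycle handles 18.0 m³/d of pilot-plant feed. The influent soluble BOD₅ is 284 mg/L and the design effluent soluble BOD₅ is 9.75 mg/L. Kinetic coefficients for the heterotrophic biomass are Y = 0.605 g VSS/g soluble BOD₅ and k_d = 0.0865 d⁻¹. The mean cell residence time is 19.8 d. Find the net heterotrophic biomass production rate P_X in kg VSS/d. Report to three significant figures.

P_X ≈ 1.10 kg VSS/d

The observed yield is Y_obs = Y/(1 + k_d·θ_c) = 0.605 / (1 + 0.0865 × 19.8) = 0.605 / 2.713 = 0.2230 g VSS per g soluble BOD₅ removed.
Substrate removed = Q·(S₀ − S) = 18.0 m³/d × (284 − 9.75) g/m³ = 4.94×10^3 g/d = 4.936 kg/d.
Net biomass production P_X = Y_obs × Q·(S₀ − S) = 0.2230 × 4.936 = 1.101 kg VSS/d.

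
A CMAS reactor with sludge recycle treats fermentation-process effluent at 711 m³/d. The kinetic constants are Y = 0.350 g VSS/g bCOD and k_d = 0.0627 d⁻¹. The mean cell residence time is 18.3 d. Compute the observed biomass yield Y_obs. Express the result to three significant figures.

Y_obs = Y / (1 + k_d θ_c) = 0.350 / (1 + 0.0627 × 18.3) = 0.350 / 2.147 = 0.1630.

Y_obs ≈ 0.163 g VSS/g bCOD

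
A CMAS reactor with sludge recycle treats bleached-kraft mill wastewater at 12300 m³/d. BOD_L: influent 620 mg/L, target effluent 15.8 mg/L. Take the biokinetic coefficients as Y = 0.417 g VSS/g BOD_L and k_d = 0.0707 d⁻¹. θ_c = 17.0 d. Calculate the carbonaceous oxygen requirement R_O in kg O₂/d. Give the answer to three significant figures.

R_O ≈ 5430 kg O₂/d

Y_obs = Y / (1 + k_d θ_c) = 0.417 / (1 + 0.0707 × 17.0) = 0.417 / 2.202 = 0.1894.
Q·(S₀ − S) = 12300 × (620 − 15.8) × 10⁻³ = 7432 kg/d removed.
P_X = Y_obs·Q·(S₀ − S) = 0.1894 × 7432 = 1407 kg VSS/d.
R_O = Q·ΔS − 1.42 P_X = 7432 − 1999 = 5433 kg O₂/d.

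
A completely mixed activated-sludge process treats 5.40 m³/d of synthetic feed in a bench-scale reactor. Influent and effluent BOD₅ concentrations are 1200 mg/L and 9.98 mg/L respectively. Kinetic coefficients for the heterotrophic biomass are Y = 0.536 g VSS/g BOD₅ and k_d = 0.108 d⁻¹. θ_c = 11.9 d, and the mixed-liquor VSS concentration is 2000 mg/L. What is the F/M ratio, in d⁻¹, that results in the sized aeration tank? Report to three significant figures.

F/M ≈ 0.361 d⁻¹

Steady-state biomass mass balance: V·X·(1 + k_d·θ_c) = Y·Q·(S₀ − S)·θ_c, so V = 0.536 × 5.40 × (1200 − 9.98) × 11.9 / [2000 × (1 + 0.108 × 11.9)] = 4.1×10^4 / 4570 = 8.968 m³.
Food-to-microorganism ratio F/M = Q S₀ / (V X) = 5.40 × 1200 / (8.968 × 2000) = 0.3613 d⁻¹.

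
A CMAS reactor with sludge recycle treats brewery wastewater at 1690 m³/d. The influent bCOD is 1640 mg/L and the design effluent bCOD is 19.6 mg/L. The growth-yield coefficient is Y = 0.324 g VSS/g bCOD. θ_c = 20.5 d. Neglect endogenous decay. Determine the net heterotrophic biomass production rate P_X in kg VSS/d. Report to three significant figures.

With endogenous decay neglected, the observed yield equals the true yield: Y_obs = Y = 0.324 g VSS/g bCOD.
ΔS = 1640 − 19.6 = 1620 mg/L, so the substrate removal rate is 1690 × 1620/1000 = 2738 kg bCOD/d.
P_X = Y_obs · Q(S₀ − S) = 0.3240 × 2738 = 887.3 kg VSS/d.

P_X ≈ 887 kg VSS/d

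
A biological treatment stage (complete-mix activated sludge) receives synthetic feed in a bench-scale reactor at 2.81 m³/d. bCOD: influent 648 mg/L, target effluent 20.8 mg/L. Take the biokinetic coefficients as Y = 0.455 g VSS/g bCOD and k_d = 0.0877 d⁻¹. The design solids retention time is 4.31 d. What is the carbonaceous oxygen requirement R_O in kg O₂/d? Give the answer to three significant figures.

Observed yield with endogenous decay: Y_obs = Y / (1 + k_d·θ_c) = 0.455 / (1 + 0.0877 × 4.31) = 0.455 / 1.378 = 0.3302 g VSS/g bCOD.
Q·(S₀ − S) = 2.81 × (648 − 20.8) × 10⁻³ = 1.762 kg/d removed.
Biomass synthesised: P_X = Y_obs × 1.762 = 0.5819 kg VSS/d.
Carbonaceous O₂ demand = substrate oxidised − cell-mass equivalent = 1.762 − 1.42 × 0.5819 = 0.9361 kg O₂/d.

R_O ≈ 0.936 kg O₂/d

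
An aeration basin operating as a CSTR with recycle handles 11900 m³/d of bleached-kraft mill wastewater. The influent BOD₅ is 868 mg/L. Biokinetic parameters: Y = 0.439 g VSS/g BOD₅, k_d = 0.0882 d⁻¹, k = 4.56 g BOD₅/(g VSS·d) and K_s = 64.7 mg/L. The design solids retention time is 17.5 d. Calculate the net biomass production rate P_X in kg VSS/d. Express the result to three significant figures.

P_X ≈ 1770 kg VSS/d

From the Monod/SRT balance for a CMAS, S = K_s·(1+k_d θ_c)/[θ_c·(Y k − k_d) − 1] = 64.7 × (1 + 0.0882 × 17.5) / [17.5 × (0.439 × 4.56 − 0.0882) − 1] = 164.6 / 32.49 = 5.065 mg/L.
Y_obs = Y / (1 + k_d θ_c) = 0.439 / (1 + 0.0882 × 17.5) = 0.439 / 2.543 = 0.1726.
ΔS = 868 − 5.07 = 862.9 mg/L, so the substrate removal rate is 11900 × 862.9/1000 = 10269 kg BOD₅/d.
So the net sludge growth is P_X = 0.1726 × 10269 = 1772 kg VSS/d.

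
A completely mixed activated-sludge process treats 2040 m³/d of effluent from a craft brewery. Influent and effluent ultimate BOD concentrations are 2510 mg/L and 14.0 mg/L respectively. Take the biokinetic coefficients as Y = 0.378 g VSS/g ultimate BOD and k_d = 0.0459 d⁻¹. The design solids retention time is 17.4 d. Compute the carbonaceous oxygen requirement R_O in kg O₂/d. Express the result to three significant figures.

R_O ≈ 3570 kg O₂/d

Correct the yield for decay: Y_obs = Y/(1 + k_d θ_c) = 0.378 / (1 + 0.0459 × 17.4) = 0.378 / 1.799 = 0.2102.
Mass of ultimate BOD removed per day: Q(S₀ − S) = 2040 × 2496 g/m³ = 5092 kg/d.
P_X = Y_obs·Q·(S₀ − S) = 0.2102 × 5092 = 1070 kg VSS/d.
R_O = Q·(S₀ − S) − 1.42·P_X = 5092 − 1.42 × 1070 = 3572 kg O₂/d.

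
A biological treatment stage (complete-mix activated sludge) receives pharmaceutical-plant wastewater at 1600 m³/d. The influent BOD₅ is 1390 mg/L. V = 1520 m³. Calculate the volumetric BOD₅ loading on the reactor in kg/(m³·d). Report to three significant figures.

Volumetric loading L_v = Q·S₀ / V = 1600 × 1390 g/m³ / 1520 m³ = 1463 g/(m³·d) = 1.463 kg BOD₅/(m³·d).

L_v ≈ 1.46 kg BOD₅/(m³·d)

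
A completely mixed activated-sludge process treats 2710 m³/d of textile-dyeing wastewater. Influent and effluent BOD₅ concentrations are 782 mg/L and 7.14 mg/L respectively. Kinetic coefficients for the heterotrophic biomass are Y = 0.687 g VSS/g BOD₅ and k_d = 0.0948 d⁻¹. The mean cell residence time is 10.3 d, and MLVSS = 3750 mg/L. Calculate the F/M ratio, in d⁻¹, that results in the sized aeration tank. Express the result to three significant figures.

From the SRT design equation V = Y Q (S₀−S) θ_c / [X (1 + k_d θ_c)] = 0.687 × 2710 × (782 − 7.14) × 10.3 / [3750 × (1 + 0.0948 × 10.3)] = 1.49×10^7 / 7412 = 2005 m³.
F/M = applied load / biomass = Q·S₀/(V·X) = 2710 × 782 / (2005 × 3750) = 0.2819 d⁻¹.

F/M ≈ 0.282 d⁻¹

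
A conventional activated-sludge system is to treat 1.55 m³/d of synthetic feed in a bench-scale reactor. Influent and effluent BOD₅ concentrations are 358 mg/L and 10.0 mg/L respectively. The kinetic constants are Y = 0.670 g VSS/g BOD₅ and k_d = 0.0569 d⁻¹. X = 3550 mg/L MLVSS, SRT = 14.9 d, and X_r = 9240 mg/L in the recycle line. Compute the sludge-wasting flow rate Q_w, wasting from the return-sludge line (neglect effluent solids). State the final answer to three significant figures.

Rearranging the biomass balance for a CMAS with decay, V = Y·Q·ΔS·θ_c / [X·(1+k_d θ_c)] = 0.670 × 1.55 × (358 − 10.0) × 14.9 / [3550 × (1 + 0.0569 × 14.9)] = 5.38×10^3 / 6560 = 0.8209 m³.
Q_w = (V·X)/(θ_c X_r) = 0.8209 × 3550 / (14.9 × 9240) = 0.02117 m³/d.

Q_w ≈ 0.0212 m³/d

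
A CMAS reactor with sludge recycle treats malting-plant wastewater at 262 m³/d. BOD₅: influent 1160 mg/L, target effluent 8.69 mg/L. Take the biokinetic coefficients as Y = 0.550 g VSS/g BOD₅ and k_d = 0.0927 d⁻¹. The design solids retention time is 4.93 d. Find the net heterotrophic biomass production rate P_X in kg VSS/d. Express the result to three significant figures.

Observed yield with endogenous decay: Y_obs = Y / (1 + k_d·θ_c) = 0.550 / (1 + 0.0927 × 4.93) = 0.550 / 1.457 = 0.3775 g VSS/g BOD₅.
Substrate removed = Q·(S₀ − S) = 262 m³/d × (1160 − 8.69) g/m³ = 3.02×10^5 g/d = 301.6 kg/d.
Net biomass production P_X = Y_obs × Q·(S₀ − S) = 0.3775 × 301.6 = 113.9 kg VSS/d.

P_X ≈ 114 kg VSS/d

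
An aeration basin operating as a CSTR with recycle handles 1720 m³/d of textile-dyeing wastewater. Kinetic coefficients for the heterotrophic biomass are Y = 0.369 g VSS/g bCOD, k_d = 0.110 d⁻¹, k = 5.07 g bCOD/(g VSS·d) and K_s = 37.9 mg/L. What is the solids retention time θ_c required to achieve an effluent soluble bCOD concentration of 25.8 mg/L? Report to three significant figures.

θ_c ≈ 1.54 d

Specific growth rate at S = 25.8 mg/L: μ = YkS/(K_s+S) = 0.369·5.07·25.8/(37.9+25.8) = 0.7577 d⁻¹.
θ_c = 1/(μ − k_d) = 1/(0.7577 − 0.110) = 1/0.6477 = 1.544 d.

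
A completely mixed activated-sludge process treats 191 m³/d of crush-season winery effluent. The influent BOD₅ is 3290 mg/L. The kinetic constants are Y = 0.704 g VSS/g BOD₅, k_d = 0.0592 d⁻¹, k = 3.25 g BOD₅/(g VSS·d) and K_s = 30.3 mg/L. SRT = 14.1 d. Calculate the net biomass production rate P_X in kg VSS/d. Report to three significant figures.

For a completely mixed reactor with recycle the Lawrence–McCarty relation gives S = K_s·(1 + k_d·θ_c) / [θ_c·(Y·k − k_d) − 1] = 30.3 × (1 + 0.0592 × 14.1) / [14.1 × (0.704 × 3.25 − 0.0592) − 1] = 55.59 / 30.43 = 1.827 mg/L.
The observed yield is Y_obs = Y/(1 + k_d·θ_c) = 0.704 / (1 + 0.0592 × 14.1) = 0.704 / 1.835 = 0.3837 g VSS per g BOD₅ removed.
ΔS = 3290 − 1.83 = 3288 mg/L, so the substrate removal rate is 191 × 3288/1000 = 628.0 kg BOD₅/d.
Biomass produced: P_X = Y_obs·Q·ΔS = 0.3837 × 628.0 ≈ 241.0 kg VSS/d.

P_X ≈ 241 kg VSS/d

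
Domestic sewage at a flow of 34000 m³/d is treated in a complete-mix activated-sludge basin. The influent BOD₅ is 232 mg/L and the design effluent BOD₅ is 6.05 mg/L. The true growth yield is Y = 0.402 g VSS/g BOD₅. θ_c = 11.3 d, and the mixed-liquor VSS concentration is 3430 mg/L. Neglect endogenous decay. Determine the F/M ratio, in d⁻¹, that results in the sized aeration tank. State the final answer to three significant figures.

F/M ≈ 0.226 d⁻¹

With k_d = 0 the design equation reduces to V = Y Q (S₀−S) θ_c / X = 0.402 × 34000 × (232 − 6.05) × 11.3 / 3430 = 10174 m³.
F/M = applied load / biomass = Q·S₀/(V·X) = 34000 × 232 / (10174 × 3430) = 0.2260 d⁻¹.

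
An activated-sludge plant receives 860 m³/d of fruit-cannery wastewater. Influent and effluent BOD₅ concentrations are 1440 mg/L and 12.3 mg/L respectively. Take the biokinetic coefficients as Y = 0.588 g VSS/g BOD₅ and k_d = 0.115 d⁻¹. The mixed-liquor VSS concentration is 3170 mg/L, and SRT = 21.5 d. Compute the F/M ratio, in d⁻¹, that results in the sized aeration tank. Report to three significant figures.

Rearranging the biomass balance for a CMAS with decay, V = Y·Q·ΔS·θ_c / [X·(1+k_d θ_c)] = 0.588 × 860 × (1440 − 12.3) × 21.5 / [3170 × (1 + 0.115 × 21.5)] = 1.55×10^7 / 11008 = 1410 m³.
F/M = applied load / biomass = Q·S₀/(V·X) = 860 × 1440 / (1410 × 3170) = 0.2770 d⁻¹.

F/M ≈ 0.277 d⁻¹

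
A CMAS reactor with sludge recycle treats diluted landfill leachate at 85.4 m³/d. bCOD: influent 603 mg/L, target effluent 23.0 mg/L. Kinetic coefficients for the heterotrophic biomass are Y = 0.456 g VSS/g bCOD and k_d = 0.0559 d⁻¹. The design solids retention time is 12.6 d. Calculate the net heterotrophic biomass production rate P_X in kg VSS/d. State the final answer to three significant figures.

The observed yield is Y_obs = Y/(1 + k_d·θ_c) = 0.456 / (1 + 0.0559 × 12.6) = 0.456 / 1.704 = 0.2676 g VSS per g bCOD removed.
Q·(S₀ − S) = 85.4 × (603 − 23.0) × 10⁻³ = 49.53 kg/d removed.
P_X = Y_obs · Q(S₀ − S) = 0.2676 × 49.53 = 13.25 kg VSS/d.

P_X ≈ 13.3 kg VSS/d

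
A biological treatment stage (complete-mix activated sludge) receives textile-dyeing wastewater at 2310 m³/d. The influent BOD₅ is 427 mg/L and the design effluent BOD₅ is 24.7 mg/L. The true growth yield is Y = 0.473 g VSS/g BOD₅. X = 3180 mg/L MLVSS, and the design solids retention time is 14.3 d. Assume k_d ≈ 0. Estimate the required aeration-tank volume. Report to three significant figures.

V·X = Y·Q·ΔS·θ_c gives V = 0.473 × 2310 × (427 − 24.7) × 14.3 / 3180 = 1977 m³.

V ≈ 1980 m³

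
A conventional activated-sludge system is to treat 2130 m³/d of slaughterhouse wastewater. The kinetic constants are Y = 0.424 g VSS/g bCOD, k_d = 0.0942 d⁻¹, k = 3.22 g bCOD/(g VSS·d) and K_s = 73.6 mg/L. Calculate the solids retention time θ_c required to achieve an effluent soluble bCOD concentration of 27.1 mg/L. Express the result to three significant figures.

Specific growth rate at S = 27.1 mg/L: μ = YkS/(K_s+S) = 0.424·3.22·27.1/(73.6+27.1) = 0.3674 d⁻¹.
Then 1/θ_c = μ − k_d = 0.3674 − 0.0942 = 0.2732 d⁻¹, giving θ_c = 3.660 d.

θ_c ≈ 3.66 d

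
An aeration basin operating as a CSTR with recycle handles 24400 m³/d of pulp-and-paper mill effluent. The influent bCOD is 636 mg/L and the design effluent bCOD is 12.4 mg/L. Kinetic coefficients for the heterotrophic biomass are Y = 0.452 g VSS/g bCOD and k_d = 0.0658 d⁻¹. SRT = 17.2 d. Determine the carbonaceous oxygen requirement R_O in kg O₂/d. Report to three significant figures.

The observed yield is Y_obs = Y/(1 + k_d·θ_c) = 0.452 / (1 + 0.0658 × 17.2) = 0.452 / 2.132 = 0.2120 g VSS per g bCOD removed.
Mass of bCOD removed per day: Q(S₀ − S) = 24400 × 623.6 g/m³ = 15216 kg/d.
P_X = Y_obs·Q·(S₀ − S) = 0.2120 × 15216 = 3226 kg VSS/d.
R_O = Q·ΔS − 1.42 P_X = 15216 − 4581 = 10635 kg O₂/d.

R_O ≈ 10600 kg O₂/d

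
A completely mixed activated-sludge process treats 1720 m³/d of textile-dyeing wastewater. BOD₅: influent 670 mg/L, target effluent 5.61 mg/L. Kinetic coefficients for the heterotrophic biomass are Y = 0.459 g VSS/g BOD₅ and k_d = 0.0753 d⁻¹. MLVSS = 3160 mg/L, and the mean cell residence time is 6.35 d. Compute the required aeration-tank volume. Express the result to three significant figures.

V ≈ 713 m³

Steady-state biomass mass balance: V·X·(1 + k_d·θ_c) = Y·Q·(S₀ − S)·θ_c, so V = 0.459 × 1720 × (670 − 5.61) × 6.35 / [3160 × (1 + 0.0753 × 6.35)] = 3.33×10^6 / 4671 = 713.1 m³.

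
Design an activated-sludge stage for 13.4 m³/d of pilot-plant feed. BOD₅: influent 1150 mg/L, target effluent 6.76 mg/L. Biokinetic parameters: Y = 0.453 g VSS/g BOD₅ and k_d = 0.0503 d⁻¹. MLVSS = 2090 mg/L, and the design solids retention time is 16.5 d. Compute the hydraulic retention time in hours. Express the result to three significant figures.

τ ≈ 53.6 h

From the SRT design equation V = Y Q (S₀−S) θ_c / [X (1 + k_d θ_c)] = 0.453 × 13.4 × (1150 − 6.76) × 16.5 / [2090 × (1 + 0.0503 × 16.5)] = 1.15×10^5 / 3825 = 29.94 m³.
Hydraulic retention time τ = V/Q = 29.94 / 13.4 = 2.234 d = 53.62 h.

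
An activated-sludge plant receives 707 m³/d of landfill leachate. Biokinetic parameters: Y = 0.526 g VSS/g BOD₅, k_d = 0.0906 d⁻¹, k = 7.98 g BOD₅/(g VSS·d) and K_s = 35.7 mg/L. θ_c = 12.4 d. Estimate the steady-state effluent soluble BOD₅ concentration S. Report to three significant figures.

Effluent substrate depends only on kinetics and SRT: S = K_s(1 + k_d θ_c) / [θ_c(Yk − k_d) − 1] = 35.7 × (1 + 0.0906 × 12.4) / [12.4 × (0.526 × 7.98 − 0.0906) − 1] = 75.81 / 49.93 = 1.518 mg/L.

S ≈ 1.52 mg/L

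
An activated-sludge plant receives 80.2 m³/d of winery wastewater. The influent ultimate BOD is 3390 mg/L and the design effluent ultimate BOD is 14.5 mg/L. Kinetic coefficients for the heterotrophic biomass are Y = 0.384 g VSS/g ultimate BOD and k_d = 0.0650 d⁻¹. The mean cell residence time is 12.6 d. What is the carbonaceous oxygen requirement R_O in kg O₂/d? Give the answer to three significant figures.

R_O ≈ 190 kg O₂/d

Correct the yield for decay: Y_obs = Y/(1 + k_d θ_c) = 0.384 / (1 + 0.0650 × 12.6) = 0.384 / 1.819 = 0.2111.
Mass of ultimate BOD removed per day: Q(S₀ − S) = 80.2 × 3376 g/m³ = 270.7 kg/d.
P_X = Y_obs·Q·(S₀ − S) = 0.2111 × 270.7 = 57.15 kg VSS/d.
R_O = Q·(S₀ − S) − 1.42·P_X = 270.7 − 1.42 × 57.15 = 189.6 kg O₂/d.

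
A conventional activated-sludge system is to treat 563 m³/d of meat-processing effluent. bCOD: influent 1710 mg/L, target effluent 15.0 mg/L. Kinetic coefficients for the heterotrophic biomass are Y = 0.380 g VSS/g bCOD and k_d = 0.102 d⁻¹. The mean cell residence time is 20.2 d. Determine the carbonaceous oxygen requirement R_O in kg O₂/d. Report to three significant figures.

R_O ≈ 786 kg O₂/d

Observed yield with endogenous decay: Y_obs = Y / (1 + k_d·θ_c) = 0.380 / (1 + 0.102 × 20.2) = 0.380 / 3.060 = 0.1242 g VSS/g bCOD.
ΔS = 1710 − 15.0 = 1695 mg/L, so the substrate removal rate is 563 × 1695/1000 = 954.3 kg bCOD/d.
Biomass synthesised: P_X = Y_obs × 954.3 = 118.5 kg VSS/d.
R_O = Q·(S₀ − S) − 1.42·P_X = 954.3 − 1.42 × 118.5 = 786.0 kg O₂/d.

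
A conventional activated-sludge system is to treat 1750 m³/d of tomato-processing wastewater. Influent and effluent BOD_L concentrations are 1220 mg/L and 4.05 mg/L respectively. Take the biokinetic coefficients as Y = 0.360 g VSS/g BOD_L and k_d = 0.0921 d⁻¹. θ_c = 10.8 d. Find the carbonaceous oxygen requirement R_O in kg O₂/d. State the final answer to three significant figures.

Y_obs = Y / (1 + k_d θ_c) = 0.360 / (1 + 0.0921 × 10.8) = 0.360 / 1.995 = 0.1805.
ΔS = 1220 − 4.05 = 1216 mg/L, so the substrate removal rate is 1750 × 1216/1000 = 2128 kg BOD_L/d.
Biomass synthesised: P_X = Y_obs × 2128 = 384.0 kg VSS/d.
Carbonaceous O₂ demand = substrate oxidised − cell-mass equivalent = 2128 − 1.42 × 384.0 = 1583 kg O₂/d.

R_O ≈ 1580 kg O₂/d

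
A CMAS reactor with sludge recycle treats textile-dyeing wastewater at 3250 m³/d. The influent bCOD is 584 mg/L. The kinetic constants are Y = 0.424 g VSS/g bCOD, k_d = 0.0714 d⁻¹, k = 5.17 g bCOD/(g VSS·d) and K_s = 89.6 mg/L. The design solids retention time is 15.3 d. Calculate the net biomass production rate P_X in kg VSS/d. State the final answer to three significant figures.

P_X ≈ 381 kg VSS/d

From the Monod/SRT balance for a CMAS, S = K_s·(1+k_d θ_c)/[θ_c·(Y k − k_d) − 1] = 89.6 × (1 + 0.0714 × 15.3) / [15.3 × (0.424 × 5.17 − 0.0714) − 1] = 187.5 / 31.45 = 5.962 mg/L.
Y_obs = Y / (1 + k_d θ_c) = 0.424 / (1 + 0.0714 × 15.3) = 0.424 / 2.092 = 0.2026.
ΔS = 584 − 5.96 = 578.0 mg/L, so the substrate removal rate is 3250 × 578.0/1000 = 1879 kg bCOD/d.
So the net sludge growth is P_X = 0.2026 × 1879 = 380.7 kg VSS/d.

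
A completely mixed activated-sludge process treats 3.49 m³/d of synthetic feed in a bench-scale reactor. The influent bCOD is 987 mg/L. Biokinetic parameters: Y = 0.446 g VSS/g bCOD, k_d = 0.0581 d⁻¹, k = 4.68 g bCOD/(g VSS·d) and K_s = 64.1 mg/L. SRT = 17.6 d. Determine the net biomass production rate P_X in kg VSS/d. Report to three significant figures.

P_X ≈ 0.757 kg VSS/d

From the Monod/SRT balance for a CMAS, S = K_s·(1+k_d θ_c)/[θ_c·(Y k − k_d) − 1] = 64.1 × (1 + 0.0581 × 17.6) / [17.6 × (0.446 × 4.68 − 0.0581) − 1] = 129.6 / 34.71 = 3.735 mg/L.
Correct the yield for decay: Y_obs = Y/(1 + k_d θ_c) = 0.446 / (1 + 0.0581 × 17.6) = 0.446 / 2.023 = 0.2205.
Substrate removed = Q·(S₀ − S) = 3.49 m³/d × (987 − 3.73) g/m³ = 3.43×10^3 g/d = 3.432 kg/d.
Net biomass production P_X = Y_obs × Q·(S₀ − S) = 0.2205 × 3.432 = 0.7567 kg VSS/d.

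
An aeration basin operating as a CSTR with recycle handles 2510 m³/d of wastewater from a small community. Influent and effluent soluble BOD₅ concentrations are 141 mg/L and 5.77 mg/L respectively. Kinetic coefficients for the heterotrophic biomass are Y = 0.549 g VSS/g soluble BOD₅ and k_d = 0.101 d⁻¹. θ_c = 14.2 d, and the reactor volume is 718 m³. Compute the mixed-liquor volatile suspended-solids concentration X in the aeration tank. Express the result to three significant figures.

From V·X·(1 + k_d·θ_c) = Y·Q·(S₀ − S)·θ_c: X = 0.549 × 2510 × (141 − 5.77) × 14.2 / [718 × (1 + 0.101 × 14.2)] = 1514 mg/L.

X ≈ 1510 mg/L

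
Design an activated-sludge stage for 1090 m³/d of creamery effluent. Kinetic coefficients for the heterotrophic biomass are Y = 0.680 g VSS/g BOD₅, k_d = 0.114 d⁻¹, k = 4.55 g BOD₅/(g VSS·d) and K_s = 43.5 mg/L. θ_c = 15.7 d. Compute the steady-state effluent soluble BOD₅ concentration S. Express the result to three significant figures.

S ≈ 2.65 mg/L

For a completely mixed reactor with recycle the Lawrence–McCarty relation gives S = K_s·(1 + k_d·θ_c) / [θ_c·(Y·k − k_d) − 1] = 43.5 × (1 + 0.114 × 15.7) / [15.7 × (0.680 × 4.55 − 0.114) − 1] = 121.4 / 45.79 = 2.651 mg/L.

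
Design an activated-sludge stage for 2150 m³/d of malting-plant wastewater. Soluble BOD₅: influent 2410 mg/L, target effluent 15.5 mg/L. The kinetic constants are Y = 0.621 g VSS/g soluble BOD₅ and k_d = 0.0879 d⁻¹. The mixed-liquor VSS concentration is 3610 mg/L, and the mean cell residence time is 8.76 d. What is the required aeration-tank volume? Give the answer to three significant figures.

Steady-state biomass mass balance: V·X·(1 + k_d·θ_c) = Y·Q·(S₀ − S)·θ_c, so V = 0.621 × 2150 × (2410 − 15.5) × 8.76 / [3610 × (1 + 0.0879 × 8.76)] = 2.8×10^7 / 6390 = 4383 m³.

V ≈ 4380 m³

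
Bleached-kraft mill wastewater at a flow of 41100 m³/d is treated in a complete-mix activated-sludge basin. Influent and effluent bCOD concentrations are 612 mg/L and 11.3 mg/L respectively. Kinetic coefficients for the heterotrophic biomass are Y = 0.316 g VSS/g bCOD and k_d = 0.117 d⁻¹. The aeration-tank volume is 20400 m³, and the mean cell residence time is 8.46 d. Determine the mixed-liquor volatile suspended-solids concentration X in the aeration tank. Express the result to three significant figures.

X ≈ 1630 mg/L

Solving the biomass balance for X: X = Y Q (S₀−S) θ_c / [V (1+k_d θ_c)] = 0.316 × 41100 × (612 − 11.3) × 8.46 / [20400 × (1 + 0.117 × 8.46)] = 1626 mg/L.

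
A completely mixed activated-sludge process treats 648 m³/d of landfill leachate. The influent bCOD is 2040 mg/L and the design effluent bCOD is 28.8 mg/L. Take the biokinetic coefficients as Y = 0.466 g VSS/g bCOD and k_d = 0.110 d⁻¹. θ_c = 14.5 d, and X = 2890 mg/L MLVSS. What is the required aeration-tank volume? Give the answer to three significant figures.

Rearranging the biomass balance for a CMAS with decay, V = Y·Q·ΔS·θ_c / [X·(1+k_d θ_c)] = 0.466 × 648 × (2040 − 28.8) × 14.5 / [2890 × (1 + 0.110 × 14.5)] = 8.81×10^6 / 7500 = 1174 m³.

V ≈ 1170 m³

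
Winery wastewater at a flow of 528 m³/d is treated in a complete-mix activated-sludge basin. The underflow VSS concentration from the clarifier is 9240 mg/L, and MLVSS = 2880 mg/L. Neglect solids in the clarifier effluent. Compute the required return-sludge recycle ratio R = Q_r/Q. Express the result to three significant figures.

Solids balance on the clarifier gives (1+R)X = R·X_r, so R = X/(X_r − X) = 2880 / (9240 − 2880) = 0.4528.

R ≈ 0.453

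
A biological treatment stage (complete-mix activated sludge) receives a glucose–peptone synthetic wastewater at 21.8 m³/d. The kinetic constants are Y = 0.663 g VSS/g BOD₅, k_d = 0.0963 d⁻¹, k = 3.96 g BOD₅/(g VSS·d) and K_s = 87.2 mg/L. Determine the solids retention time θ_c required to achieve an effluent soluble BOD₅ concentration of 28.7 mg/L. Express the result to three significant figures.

θ_c ≈ 1.81 d

Specific growth rate at S = 28.7 mg/L: μ = YkS/(K_s+S) = 0.663·3.96·28.7/(87.2+28.7) = 0.6501 d⁻¹.
Then 1/θ_c = μ − k_d = 0.6501 − 0.0963 = 0.5538 d⁻¹, giving θ_c = 1.806 d.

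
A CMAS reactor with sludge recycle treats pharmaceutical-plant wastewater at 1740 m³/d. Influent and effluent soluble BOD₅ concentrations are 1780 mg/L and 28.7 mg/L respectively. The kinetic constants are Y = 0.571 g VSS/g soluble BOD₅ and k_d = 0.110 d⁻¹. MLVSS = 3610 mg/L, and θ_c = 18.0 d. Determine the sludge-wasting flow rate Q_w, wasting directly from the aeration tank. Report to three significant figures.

Q_w ≈ 162 m³/d

Rearranging the biomass balance for a CMAS with decay, V = Y·Q·ΔS·θ_c / [X·(1+k_d θ_c)] = 0.571 × 1740 × (1780 − 28.7) × 18.0 / [3610 × (1 + 0.110 × 18.0)] = 3.13×10^7 / 10758 = 2911 m³.
For wasting at MLVSS concentration, Q_w = V/θ_c = 2911/18.0 = 161.7 m³/d.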